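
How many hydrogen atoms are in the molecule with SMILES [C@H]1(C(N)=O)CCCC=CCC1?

15

Hydrogens are implicit in SMILES; fill each atom to its normal valence:
  5 × C: 2 H each → 10
  3 × C: 1 H each → 3
  1 × C: no H
  1 × N: 2 H
  1 × O: no H
  Total hydrogens = 15.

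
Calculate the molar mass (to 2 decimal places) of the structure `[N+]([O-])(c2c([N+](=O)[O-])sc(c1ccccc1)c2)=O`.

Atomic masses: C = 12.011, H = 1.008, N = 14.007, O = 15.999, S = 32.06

250.23

Molecular formula: C10H6N2O4S.
M = 10×12.011 + 6×1.008 + 2×14.007 + 4×15.999 + 1×32.06 = 250.23 g/mol.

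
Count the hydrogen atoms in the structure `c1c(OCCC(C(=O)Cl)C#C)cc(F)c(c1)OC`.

12

Hydrogens are implicit in SMILES; fill each atom to its normal valence:
  3 × C (aromatic): 1 H each → 3
  3 × C (aromatic): no H
  3 × O: no H
  2 × C: 2 H each → 4
  2 × C: 1 H each → 2
  2 × C: no H
  1 × C: 3 H
  1 × Cl: no H
  1 × F: no H
  Total hydrogens = 12.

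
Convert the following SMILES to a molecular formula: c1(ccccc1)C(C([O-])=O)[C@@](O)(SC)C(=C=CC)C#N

Heavy atoms from the SMILES: 15 C, 1 N, 3 O, 1 S.
Implicit hydrogens by atom environment:
  5 × C (aromatic): 1 H each → 5
  5 × C: no H
  2 × C: 3 H each → 6
  2 × C: 1 H each → 2
  1 × C (aromatic): no H
  1 × N: no H
  1 × O: 1 H
  1 × O: no H
  1 × O (charge -1): no H
  1 × S: no H
  Total hydrogens = 14.
Net charge -1.
Molecular formula: C15H14NO3S-

C15H14NO3S-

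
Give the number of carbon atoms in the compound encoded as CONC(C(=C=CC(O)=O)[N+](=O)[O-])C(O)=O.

7

The symbol for carbon appears 7 times in the SMILES.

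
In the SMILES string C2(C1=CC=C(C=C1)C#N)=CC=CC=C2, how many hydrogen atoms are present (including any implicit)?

9

Hydrogens are implicit in SMILES; fill each atom to its normal valence:
  9 × C (aromatic): 1 H each → 9
  3 × C (aromatic): no H
  1 × C: no H
  1 × N: no H
  Total hydrogens = 9.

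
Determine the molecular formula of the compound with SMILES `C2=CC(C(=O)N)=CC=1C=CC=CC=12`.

C11H9NO

Heavy atoms from the SMILES: 11 C, 1 N, 1 O.
Implicit hydrogens by atom environment:
  7 × C (aromatic): 1 H each → 7
  3 × C (aromatic): no H
  1 × C: no H
  1 × N: 2 H
  1 × O: no H
  Total hydrogens = 9.
Molecular formula: C11H9NO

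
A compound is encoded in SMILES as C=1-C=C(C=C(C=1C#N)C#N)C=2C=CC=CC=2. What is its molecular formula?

C14H8N2

Heavy atoms from the SMILES: 14 C, 2 N.
Implicit hydrogens by atom environment:
  8 × C (aromatic): 1 H each → 8
  4 × C (aromatic): no H
  2 × C: no H
  2 × N: no H
  Total hydrogens = 8.
Molecular formula: C14H8N2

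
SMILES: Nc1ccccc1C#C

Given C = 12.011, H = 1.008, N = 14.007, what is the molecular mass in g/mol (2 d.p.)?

Molecular formula: C8H7N.
M = 8×12.011 + 7×1.008 + 1×14.007 = 117.15 g/mol.

117.15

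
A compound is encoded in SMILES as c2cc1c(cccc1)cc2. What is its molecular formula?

Heavy atoms from the SMILES: 10 C.
Implicit hydrogens by atom environment:
  8 × C (aromatic): 1 H each → 8
  2 × C (aromatic): no H
  Total hydrogens = 8.
Molecular formula: C10H8

C10H8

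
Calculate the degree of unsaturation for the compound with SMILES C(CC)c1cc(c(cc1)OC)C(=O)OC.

5

Molecular formula from the SMILES: C12H16O3.
DoU = (2C + 2 + N − H − X)/2 = (2·12 + 2 + 0 − 16 − 0)/2 = 10/2 = 5.
(Structurally: 1 ring(s) + 4 π bond(s) = 5.)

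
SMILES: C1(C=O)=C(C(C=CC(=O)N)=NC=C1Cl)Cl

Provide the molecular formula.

C9H6Cl2N2O2

Heavy atoms from the SMILES: 9 C, 2 Cl, 2 N, 2 O.
Implicit hydrogens by atom environment:
  4 × C (aromatic): no H
  3 × C: 1 H each → 3
  2 × Cl: no H
  2 × O: no H
  1 × C (aromatic): 1 H
  1 × C: no H
  1 × N: 2 H
  1 × N (aromatic): no H
  Total hydrogens = 6.
Molecular formula: C9H6Cl2N2O2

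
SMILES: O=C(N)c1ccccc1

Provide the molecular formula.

C7H7NO

Heavy atoms from the SMILES: 7 C, 1 N, 1 O.
Implicit hydrogens by atom environment:
  5 × C (aromatic): 1 H each → 5
  1 × C (aromatic): no H
  1 × C: no H
  1 × N: 2 H
  1 × O: no H
  Total hydrogens = 7.
Molecular formula: C7H7NO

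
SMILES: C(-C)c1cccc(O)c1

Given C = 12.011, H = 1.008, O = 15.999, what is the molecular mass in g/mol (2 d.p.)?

122.17

Molecular formula: C8H10O.
M = 8×12.011 + 10×1.008 + 1×15.999 = 122.17 g/mol.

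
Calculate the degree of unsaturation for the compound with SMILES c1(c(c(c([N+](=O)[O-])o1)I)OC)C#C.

Molecular formula from the SMILES: C7H4INO4.
DoU = (2C + 2 + N − H − X)/2 = (2·7 + 2 + 1 − 4 − 1)/2 = 12/2 = 6.
(Structurally: 1 ring(s) + 5 π bond(s) = 6.)

6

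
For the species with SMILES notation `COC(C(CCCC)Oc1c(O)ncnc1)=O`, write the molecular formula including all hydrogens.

C11H16N2O4

Heavy atoms from the SMILES: 11 C, 2 N, 4 O.
Implicit hydrogens by atom environment:
  3 × C: 2 H each → 6
  3 × O: no H
  2 × C: 3 H each → 6
  2 × C (aromatic): 1 H each → 2
  2 × C (aromatic): no H
  2 × N (aromatic): no H
  1 × C: 1 H
  1 × C: no H
  1 × O: 1 H
  Total hydrogens = 16.
Molecular formula: C11H16N2O4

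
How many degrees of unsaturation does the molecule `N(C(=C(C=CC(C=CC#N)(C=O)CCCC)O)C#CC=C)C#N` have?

11

Molecular formula from the SMILES: C18H19N3O2.
DoU = (2C + 2 + N − H − X)/2 = (2·18 + 2 + 3 − 19 − 0)/2 = 22/2 = 11.
(Structurally: 0 ring(s) + 11 π bond(s) = 11.)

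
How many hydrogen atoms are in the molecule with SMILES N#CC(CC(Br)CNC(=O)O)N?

Hydrogens are implicit in SMILES; fill each atom to its normal valence:
  2 × C: 2 H each → 4
  2 × C: 1 H each → 2
  2 × C: no H
  1 × Br: no H
  1 × N: 2 H
  1 × N: 1 H
  1 × N: no H
  1 × O: 1 H
  1 × O: no H
  Total hydrogens = 10.

10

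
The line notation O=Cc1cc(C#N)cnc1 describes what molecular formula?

Heavy atoms from the SMILES: 7 C, 2 N, 1 O.
Implicit hydrogens by atom environment:
  3 × C (aromatic): 1 H each → 3
  2 × C (aromatic): no H
  1 × C: 1 H
  1 × C: no H
  1 × N (aromatic): no H
  1 × N: no H
  1 × O: no H
  Total hydrogens = 4.
Molecular formula: C7H4N2O

C7H4N2O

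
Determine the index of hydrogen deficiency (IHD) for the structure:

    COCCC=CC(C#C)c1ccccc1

Molecular formula from the SMILES: C14H16O.
DoU = (2C + 2 + N − H − X)/2 = (2·14 + 2 + 0 − 16 − 0)/2 = 14/2 = 7.
(Structurally: 1 ring(s) + 6 π bond(s) = 7.)

7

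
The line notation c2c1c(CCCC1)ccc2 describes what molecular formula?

Heavy atoms from the SMILES: 10 C.
Implicit hydrogens by atom environment:
  4 × C: 2 H each → 8
  4 × C (aromatic): 1 H each → 4
  2 × C (aromatic): no H
  Total hydrogens = 12.
Molecular formula: C10H12

C10H12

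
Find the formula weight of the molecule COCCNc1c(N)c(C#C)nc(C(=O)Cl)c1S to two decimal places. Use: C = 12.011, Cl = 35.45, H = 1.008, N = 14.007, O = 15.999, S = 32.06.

285.75

Molecular formula: C11H12ClN3O2S.
M = 11×12.011 + 1×35.45 + 12×1.008 + 3×14.007 + 2×15.999 + 1×32.06 = 285.75 g/mol.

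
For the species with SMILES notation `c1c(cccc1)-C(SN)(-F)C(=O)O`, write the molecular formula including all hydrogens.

Heavy atoms from the SMILES: 8 C, 1 F, 1 N, 2 O, 1 S.
Implicit hydrogens by atom environment:
  5 × C (aromatic): 1 H each → 5
  2 × C: no H
  1 × C (aromatic): no H
  1 × F: no H
  1 × N: 2 H
  1 × O: 1 H
  1 × O: no H
  1 × S: no H
  Total hydrogens = 8.
Molecular formula: C8H8FNO2S

C8H8FNO2S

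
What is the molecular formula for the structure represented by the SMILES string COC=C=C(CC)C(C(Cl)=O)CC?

Heavy atoms from the SMILES: 10 C, 1 Cl, 2 O.
Implicit hydrogens by atom environment:
  3 × C: 3 H each → 9
  3 × C: no H
  2 × C: 2 H each → 4
  2 × C: 1 H each → 2
  2 × O: no H
  1 × Cl: no H
  Total hydrogens = 15.
Molecular formula: C10H15ClO2

C10H15ClO2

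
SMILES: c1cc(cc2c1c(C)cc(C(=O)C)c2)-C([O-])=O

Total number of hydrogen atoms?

11

Hydrogens are implicit in SMILES; fill each atom to its normal valence:
  5 × C (aromatic): 1 H each → 5
  5 × C (aromatic): no H
  2 × C: 3 H each → 6
  2 × C: no H
  2 × O: no H
  1 × O (charge -1): no H
  Total hydrogens = 11.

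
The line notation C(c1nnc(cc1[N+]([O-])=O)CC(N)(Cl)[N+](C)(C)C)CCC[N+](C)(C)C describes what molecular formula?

[C16H31ClN6O2]2+

Heavy atoms from the SMILES: 16 C, 1 Cl, 6 N, 2 O.
Implicit hydrogens by atom environment:
  6 × C: 3 H each → 18
  5 × C: 2 H each → 10
  3 × C (aromatic): no H
  3 × N (charge +1): no H
  2 × N (aromatic): no H
  1 × C (aromatic): 1 H
  1 × C: no H
  1 × Cl: no H
  1 × N: 2 H
  1 × O: no H
  1 × O (charge -1): no H
  Total hydrogens = 31.
Net charge +2.
Molecular formula: [C16H31ClN6O2]2+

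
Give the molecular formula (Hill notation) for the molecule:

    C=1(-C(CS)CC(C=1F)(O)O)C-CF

C8H12F2O2S

Heavy atoms from the SMILES: 8 C, 2 F, 2 O, 1 S.
Implicit hydrogens by atom environment:
  4 × C: 2 H each → 8
  3 × C: no H
  2 × F: no H
  2 × O: 1 H each → 2
  1 × C: 1 H
  1 × S: 1 H
  Total hydrogens = 12.
Molecular formula: C8H12F2O2S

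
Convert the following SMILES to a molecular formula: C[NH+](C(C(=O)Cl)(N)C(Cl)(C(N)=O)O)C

Heavy atoms from the SMILES: 6 C, 2 Cl, 3 N, 3 O.
Implicit hydrogens by atom environment:
  4 × C: no H
  2 × C: 3 H each → 6
  2 × Cl: no H
  2 × N: 2 H each → 4
  2 × O: no H
  1 × N (charge +1): 1 H
  1 × O: 1 H
  Total hydrogens = 12.
Net charge +1.
Molecular formula: C6H12Cl2N3O3+

C6H12Cl2N3O3+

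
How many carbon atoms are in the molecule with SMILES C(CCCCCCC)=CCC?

11

The symbol for carbon appears 11 times in the SMILES.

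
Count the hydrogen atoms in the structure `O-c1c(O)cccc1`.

Hydrogens are implicit in SMILES; fill each atom to its normal valence:
  4 × C (aromatic): 1 H each → 4
  2 × C (aromatic): no H
  2 × O: 1 H each → 2
  Total hydrogens = 6.

6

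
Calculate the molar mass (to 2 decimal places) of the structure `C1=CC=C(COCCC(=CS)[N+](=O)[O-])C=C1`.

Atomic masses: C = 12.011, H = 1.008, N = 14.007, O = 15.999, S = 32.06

239.29

Molecular formula: C11H13NO3S.
M = 11×12.011 + 13×1.008 + 1×14.007 + 3×15.999 + 1×32.06 = 239.29 g/mol.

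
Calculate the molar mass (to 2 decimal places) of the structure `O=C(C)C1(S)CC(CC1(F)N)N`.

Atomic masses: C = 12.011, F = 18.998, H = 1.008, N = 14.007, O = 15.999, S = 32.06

Molecular formula: C7H13FN2OS.
M = 7×12.011 + 1×18.998 + 13×1.008 + 2×14.007 + 1×15.999 + 1×32.06 = 192.25 g/mol.

192.25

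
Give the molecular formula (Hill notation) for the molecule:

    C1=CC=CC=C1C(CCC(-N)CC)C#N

C13H18N2

Heavy atoms from the SMILES: 13 C, 2 N.
Implicit hydrogens by atom environment:
  5 × C (aromatic): 1 H each → 5
  3 × C: 2 H each → 6
  2 × C: 1 H each → 2
  1 × C: 3 H
  1 × C: no H
  1 × C (aromatic): no H
  1 × N: 2 H
  1 × N: no H
  Total hydrogens = 18.
Molecular formula: C13H18N2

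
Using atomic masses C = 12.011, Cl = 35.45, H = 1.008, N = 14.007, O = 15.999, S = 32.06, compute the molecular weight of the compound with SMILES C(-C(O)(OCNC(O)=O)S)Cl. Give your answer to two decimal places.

Molecular formula: C4H8ClNO4S.
M = 4×12.011 + 1×35.45 + 8×1.008 + 1×14.007 + 4×15.999 + 1×32.06 = 201.62 g/mol.

201.62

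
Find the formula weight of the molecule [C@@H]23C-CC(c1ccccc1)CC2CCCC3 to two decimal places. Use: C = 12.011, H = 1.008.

Molecular formula: C16H22.
M = 16×12.011 + 22×1.008 = 214.35 g/mol.

214.35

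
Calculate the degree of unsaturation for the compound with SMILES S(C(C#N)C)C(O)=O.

Molecular formula from the SMILES: C4H5NO2S.
DoU = (2C + 2 + N − H − X)/2 = (2·4 + 2 + 1 − 5 − 0)/2 = 6/2 = 3.
(Structurally: 0 ring(s) + 3 π bond(s) = 3.)

3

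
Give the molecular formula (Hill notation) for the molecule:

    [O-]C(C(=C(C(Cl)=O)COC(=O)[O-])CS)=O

Heavy atoms from the SMILES: 7 C, 1 Cl, 6 O, 1 S.
Implicit hydrogens by atom environment:
  5 × C: no H
  4 × O: no H
  2 × C: 2 H each → 4
  2 × O (charge -1): no H
  1 × Cl: no H
  1 × S: 1 H
  Total hydrogens = 5.
Net charge -2.
Molecular formula: [C7H5ClO6S]2-

[C7H5ClO6S]2-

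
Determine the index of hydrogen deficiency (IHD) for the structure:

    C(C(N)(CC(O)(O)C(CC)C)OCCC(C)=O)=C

Molecular formula from the SMILES: C13H25NO4.
DoU = (2C + 2 + N − H − X)/2 = (2·13 + 2 + 1 − 25 − 0)/2 = 4/2 = 2.
(Structurally: 0 ring(s) + 2 π bond(s) = 2.)

2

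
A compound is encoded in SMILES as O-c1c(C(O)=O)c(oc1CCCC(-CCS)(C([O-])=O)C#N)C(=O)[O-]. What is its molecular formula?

Heavy atoms from the SMILES: 14 C, 1 N, 8 O, 1 S.
Implicit hydrogens by atom environment:
  5 × C: 2 H each → 10
  5 × C: no H
  4 × C (aromatic): no H
  3 × O: no H
  2 × O: 1 H each → 2
  2 × O (charge -1): no H
  1 × N: no H
  1 × O (aromatic): no H
  1 × S: 1 H
  Total hydrogens = 13.
Net charge -2.
Molecular formula: [C14H13NO8S]2-

[C14H13NO8S]2-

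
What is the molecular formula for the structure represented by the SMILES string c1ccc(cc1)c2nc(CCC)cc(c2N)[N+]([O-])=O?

Heavy atoms from the SMILES: 14 C, 3 N, 2 O.
Implicit hydrogens by atom environment:
  6 × C (aromatic): 1 H each → 6
  5 × C (aromatic): no H
  2 × C: 2 H each → 4
  1 × C: 3 H
  1 × N: 2 H
  1 × N (aromatic): no H
  1 × N (charge +1): no H
  1 × O: no H
  1 × O (charge -1): no H
  Total hydrogens = 15.
Molecular formula: C14H15N3O2

C14H15N3O2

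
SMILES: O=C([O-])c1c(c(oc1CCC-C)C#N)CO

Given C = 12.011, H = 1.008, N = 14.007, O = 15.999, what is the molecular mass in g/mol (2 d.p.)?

Molecular formula: C11H12NO4-.
M = 11×12.011 + 12×1.008 + 1×14.007 + 4×15.999 = 222.22 g/mol.

222.22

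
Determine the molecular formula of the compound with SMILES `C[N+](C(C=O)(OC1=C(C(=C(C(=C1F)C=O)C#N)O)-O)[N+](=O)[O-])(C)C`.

C13H13FN3O7+

Heavy atoms from the SMILES: 13 C, 1 F, 3 N, 7 O.
Implicit hydrogens by atom environment:
  6 × C (aromatic): no H
  4 × O: no H
  3 × C: 3 H each → 9
  2 × C: 1 H each → 2
  2 × C: no H
  2 × N (charge +1): no H
  2 × O: 1 H each → 2
  1 × F: no H
  1 × N: no H
  1 × O (charge -1): no H
  Total hydrogens = 13.
Net charge +1.
Molecular formula: C13H13FN3O7+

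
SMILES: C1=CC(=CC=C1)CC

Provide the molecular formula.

Heavy atoms from the SMILES: 8 C.
Implicit hydrogens by atom environment:
  5 × C (aromatic): 1 H each → 5
  1 × C: 3 H
  1 × C: 2 H
  1 × C (aromatic): no H
  Total hydrogens = 10.
Molecular formula: C8H10

C8H10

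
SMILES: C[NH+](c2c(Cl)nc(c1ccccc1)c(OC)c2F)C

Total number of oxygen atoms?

The symbol for oxygen appears 1 time in the SMILES.

1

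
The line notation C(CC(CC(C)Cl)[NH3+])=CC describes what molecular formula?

C8H17ClN+

Heavy atoms from the SMILES: 8 C, 1 Cl, 1 N.
Implicit hydrogens by atom environment:
  4 × C: 1 H each → 4
  2 × C: 3 H each → 6
  2 × C: 2 H each → 4
  1 × Cl: no H
  1 × N (charge +1): 3 H
  Total hydrogens = 17.
Net charge +1.
Molecular formula: C8H17ClN+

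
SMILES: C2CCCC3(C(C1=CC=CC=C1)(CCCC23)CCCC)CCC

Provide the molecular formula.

C23H36

Heavy atoms from the SMILES: 23 C.
Implicit hydrogens by atom environment:
  12 × C: 2 H each → 24
  5 × C (aromatic): 1 H each → 5
  2 × C: 3 H each → 6
  2 × C: no H
  1 × C: 1 H
  1 × C (aromatic): no H
  Total hydrogens = 36.
Molecular formula: C23H36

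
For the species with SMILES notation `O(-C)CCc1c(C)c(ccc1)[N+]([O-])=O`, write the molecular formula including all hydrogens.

C10H13NO3

Heavy atoms from the SMILES: 10 C, 1 N, 3 O.
Implicit hydrogens by atom environment:
  3 × C (aromatic): 1 H each → 3
  3 × C (aromatic): no H
  2 × C: 3 H each → 6
  2 × C: 2 H each → 4
  2 × O: no H
  1 × N (charge +1): no H
  1 × O (charge -1): no H
  Total hydrogens = 13.
Molecular formula: C10H13NO3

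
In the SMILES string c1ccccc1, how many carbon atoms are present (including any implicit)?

6

The symbol for carbon appears 6 times in the SMILES. Lowercase c denotes aromatic carbon and counts toward C.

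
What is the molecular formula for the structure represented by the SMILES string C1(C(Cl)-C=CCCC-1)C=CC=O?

C10H13ClO

Heavy atoms from the SMILES: 10 C, 1 Cl, 1 O.
Implicit hydrogens by atom environment:
  7 × C: 1 H each → 7
  3 × C: 2 H each → 6
  1 × Cl: no H
  1 × O: no H
  Total hydrogens = 13.
Molecular formula: C10H13ClO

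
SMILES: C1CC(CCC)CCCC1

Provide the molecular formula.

C10H20

Heavy atoms from the SMILES: 10 C.
Implicit hydrogens by atom environment:
  8 × C: 2 H each → 16
  1 × C: 3 H
  1 × C: 1 H
  Total hydrogens = 20.
Molecular formula: C10H20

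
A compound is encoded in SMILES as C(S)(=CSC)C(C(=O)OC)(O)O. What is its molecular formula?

C6H10O4S2

Heavy atoms from the SMILES: 6 C, 4 O, 2 S.
Implicit hydrogens by atom environment:
  3 × C: no H
  2 × C: 3 H each → 6
  2 × O: 1 H each → 2
  2 × O: no H
  1 × C: 1 H
  1 × S: 1 H
  1 × S: no H
  Total hydrogens = 10.
Molecular formula: C6H10O4S2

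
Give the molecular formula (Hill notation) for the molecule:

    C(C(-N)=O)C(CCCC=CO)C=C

Heavy atoms from the SMILES: 10 C, 1 N, 2 O.
Implicit hydrogens by atom environment:
  5 × C: 2 H each → 10
  4 × C: 1 H each → 4
  1 × C: no H
  1 × N: 2 H
  1 × O: 1 H
  1 × O: no H
  Total hydrogens = 17.
Molecular formula: C10H17NO2

C10H17NO2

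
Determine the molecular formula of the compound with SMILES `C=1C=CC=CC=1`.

Heavy atoms from the SMILES: 6 C.
Implicit hydrogens by atom environment:
  6 × C (aromatic): 1 H each → 6
  Total hydrogens = 6.
Molecular formula: C6H6

C6H6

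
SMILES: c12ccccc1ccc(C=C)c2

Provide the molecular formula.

Heavy atoms from the SMILES: 12 C.
Implicit hydrogens by atom environment:
  7 × C (aromatic): 1 H each → 7
  3 × C (aromatic): no H
  1 × C: 2 H
  1 × C: 1 H
  Total hydrogens = 10.
Molecular formula: C12H10

C12H10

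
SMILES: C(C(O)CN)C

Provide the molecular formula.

C4H11NO

Heavy atoms from the SMILES: 4 C, 1 N, 1 O.
Implicit hydrogens by atom environment:
  2 × C: 2 H each → 4
  1 × C: 3 H
  1 × C: 1 H
  1 × N: 2 H
  1 × O: 1 H
  Total hydrogens = 11.
Molecular formula: C4H11NO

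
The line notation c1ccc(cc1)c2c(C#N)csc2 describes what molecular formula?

C11H7NS

Heavy atoms from the SMILES: 11 C, 1 N, 1 S.
Implicit hydrogens by atom environment:
  7 × C (aromatic): 1 H each → 7
  3 × C (aromatic): no H
  1 × C: no H
  1 × N: no H
  1 × S (aromatic): no H
  Total hydrogens = 7.
Molecular formula: C11H7NS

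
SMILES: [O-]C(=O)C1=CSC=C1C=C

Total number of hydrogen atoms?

5

Hydrogens are implicit in SMILES; fill each atom to its normal valence:
  2 × C (aromatic): 1 H each → 2
  2 × C (aromatic): no H
  1 × C: 2 H
  1 × C: 1 H
  1 × C: no H
  1 × O: no H
  1 × O (charge -1): no H
  1 × S (aromatic): no H
  Total hydrogens = 5.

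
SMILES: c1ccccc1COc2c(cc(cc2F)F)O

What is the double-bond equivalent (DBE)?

8

Molecular formula from the SMILES: C13H10F2O2.
DoU = (2C + 2 + N − H − X)/2 = (2·13 + 2 + 0 − 10 − 2)/2 = 16/2 = 8.
(Structurally: 2 ring(s) + 6 π bond(s) = 8.)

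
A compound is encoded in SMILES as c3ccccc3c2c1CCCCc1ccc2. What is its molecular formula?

C16H16

Heavy atoms from the SMILES: 16 C.
Implicit hydrogens by atom environment:
  8 × C (aromatic): 1 H each → 8
  4 × C: 2 H each → 8
  4 × C (aromatic): no H
  Total hydrogens = 16.
Molecular formula: C16H16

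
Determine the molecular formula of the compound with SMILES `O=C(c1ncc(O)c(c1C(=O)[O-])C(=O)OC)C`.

C10H8NO6-

Heavy atoms from the SMILES: 10 C, 1 N, 6 O.
Implicit hydrogens by atom environment:
  4 × C (aromatic): no H
  4 × O: no H
  3 × C: no H
  2 × C: 3 H each → 6
  1 × C (aromatic): 1 H
  1 × N (aromatic): no H
  1 × O: 1 H
  1 × O (charge -1): no H
  Total hydrogens = 8.
Net charge -1.
Molecular formula: C10H8NO6-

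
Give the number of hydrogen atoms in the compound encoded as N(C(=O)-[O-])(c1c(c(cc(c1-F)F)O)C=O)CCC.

Hydrogens are implicit in SMILES; fill each atom to its normal valence:
  5 × C (aromatic): no H
  2 × C: 2 H each → 4
  2 × F: no H
  2 × O: no H
  1 × C: 3 H
  1 × C (aromatic): 1 H
  1 × C: 1 H
  1 × C: no H
  1 × N: no H
  1 × O: 1 H
  1 × O (charge -1): no H
  Total hydrogens = 10.

10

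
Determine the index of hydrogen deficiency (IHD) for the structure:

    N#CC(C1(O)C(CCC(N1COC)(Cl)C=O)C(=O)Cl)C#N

7

Molecular formula from the SMILES: C12H13Cl2N3O4.
DoU = (2C + 2 + N − H − X)/2 = (2·12 + 2 + 3 − 13 − 2)/2 = 14/2 = 7.
(Structurally: 1 ring(s) + 6 π bond(s) = 7.)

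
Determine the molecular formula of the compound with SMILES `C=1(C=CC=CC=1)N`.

C6H7N

Heavy atoms from the SMILES: 6 C, 1 N.
Implicit hydrogens by atom environment:
  5 × C (aromatic): 1 H each → 5
  1 × C (aromatic): no H
  1 × N: 2 H
  Total hydrogens = 7.
Molecular formula: C6H7N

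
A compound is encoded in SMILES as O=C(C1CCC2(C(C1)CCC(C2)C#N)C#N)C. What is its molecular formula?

C14H18N2O

Heavy atoms from the SMILES: 14 C, 2 N, 1 O.
Implicit hydrogens by atom environment:
  6 × C: 2 H each → 12
  4 × C: no H
  3 × C: 1 H each → 3
  2 × N: no H
  1 × C: 3 H
  1 × O: no H
  Total hydrogens = 18.
Molecular formula: C14H18N2O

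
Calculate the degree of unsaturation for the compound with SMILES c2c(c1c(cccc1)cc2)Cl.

7

Molecular formula from the SMILES: C10H7Cl.
DoU = (2C + 2 + N − H − X)/2 = (2·10 + 2 + 0 − 7 − 1)/2 = 14/2 = 7.
(Structurally: 2 ring(s) + 5 π bond(s) = 7.)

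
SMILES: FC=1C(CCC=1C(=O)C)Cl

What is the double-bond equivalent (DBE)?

3

Molecular formula from the SMILES: C7H8ClFO.
DoU = (2C + 2 + N − H − X)/2 = (2·7 + 2 + 0 − 8 − 2)/2 = 6/2 = 3.
(Structurally: 1 ring(s) + 2 π bond(s) = 3.)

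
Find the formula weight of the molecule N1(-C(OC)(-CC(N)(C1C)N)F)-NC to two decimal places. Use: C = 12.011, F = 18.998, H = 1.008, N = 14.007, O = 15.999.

192.24

Molecular formula: C7H17FN4O.
M = 7×12.011 + 1×18.998 + 17×1.008 + 4×14.007 + 1×15.999 = 192.24 g/mol.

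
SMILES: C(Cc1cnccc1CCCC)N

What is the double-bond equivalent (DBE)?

Molecular formula from the SMILES: C11H18N2.
DoU = (2C + 2 + N − H − X)/2 = (2·11 + 2 + 2 − 18 − 0)/2 = 8/2 = 4.
(Structurally: 1 ring(s) + 3 π bond(s) = 4.)

4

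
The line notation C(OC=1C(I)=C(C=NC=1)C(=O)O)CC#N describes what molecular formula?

Heavy atoms from the SMILES: 9 C, 1 I, 2 N, 3 O.
Implicit hydrogens by atom environment:
  3 × C (aromatic): no H
  2 × C: 2 H each → 4
  2 × C (aromatic): 1 H each → 2
  2 × C: no H
  2 × O: no H
  1 × I: no H
  1 × N (aromatic): no H
  1 × N: no H
  1 × O: 1 H
  Total hydrogens = 7.
Molecular formula: C9H7IN2O3

C9H7IN2O3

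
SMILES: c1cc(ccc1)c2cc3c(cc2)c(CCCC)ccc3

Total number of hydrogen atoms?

20

Hydrogens are implicit in SMILES; fill each atom to its normal valence:
  11 × C (aromatic): 1 H each → 11
  5 × C (aromatic): no H
  3 × C: 2 H each → 6
  1 × C: 3 H
  Total hydrogens = 20.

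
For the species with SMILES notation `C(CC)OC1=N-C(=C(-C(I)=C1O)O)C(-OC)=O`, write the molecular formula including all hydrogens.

Heavy atoms from the SMILES: 10 C, 1 I, 1 N, 5 O.
Implicit hydrogens by atom environment:
  5 × C (aromatic): no H
  3 × O: no H
  2 × C: 3 H each → 6
  2 × C: 2 H each → 4
  2 × O: 1 H each → 2
  1 × C: no H
  1 × I: no H
  1 × N (aromatic): no H
  Total hydrogens = 12.
Molecular formula: C10H12INO5

C10H12INO5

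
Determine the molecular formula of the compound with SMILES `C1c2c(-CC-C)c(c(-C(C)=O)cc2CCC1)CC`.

Heavy atoms from the SMILES: 17 C, 1 O.
Implicit hydrogens by atom environment:
  7 × C: 2 H each → 14
  5 × C (aromatic): no H
  3 × C: 3 H each → 9
  1 × C (aromatic): 1 H
  1 × C: no H
  1 × O: no H
  Total hydrogens = 24.
Molecular formula: C17H24O

C17H24O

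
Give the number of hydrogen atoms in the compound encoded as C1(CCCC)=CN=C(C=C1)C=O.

Hydrogens are implicit in SMILES; fill each atom to its normal valence:
  3 × C: 2 H each → 6
  3 × C (aromatic): 1 H each → 3
  2 × C (aromatic): no H
  1 × C: 3 H
  1 × C: 1 H
  1 × N (aromatic): no H
  1 × O: no H
  Total hydrogens = 13.

13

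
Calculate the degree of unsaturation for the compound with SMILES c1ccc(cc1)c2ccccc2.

Molecular formula from the SMILES: C12H10.
DoU = (2C + 2 + N − H − X)/2 = (2·12 + 2 + 0 − 10 − 0)/2 = 16/2 = 8.
(Structurally: 2 ring(s) + 6 π bond(s) = 8.)

8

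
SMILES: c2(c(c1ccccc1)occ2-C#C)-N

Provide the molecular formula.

Heavy atoms from the SMILES: 12 C, 1 N, 1 O.
Implicit hydrogens by atom environment:
  6 × C (aromatic): 1 H each → 6
  4 × C (aromatic): no H
  1 × C: 1 H
  1 × C: no H
  1 × N: 2 H
  1 × O (aromatic): no H
  Total hydrogens = 9.
Molecular formula: C12H9NO

C12H9NO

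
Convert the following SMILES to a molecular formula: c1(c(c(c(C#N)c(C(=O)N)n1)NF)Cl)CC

Heavy atoms from the SMILES: 9 C, 1 Cl, 1 F, 4 N, 1 O.
Implicit hydrogens by atom environment:
  5 × C (aromatic): no H
  2 × C: no H
  1 × C: 3 H
  1 × C: 2 H
  1 × Cl: no H
  1 × F: no H
  1 × N: 2 H
  1 × N: 1 H
  1 × N (aromatic): no H
  1 × N: no H
  1 × O: no H
  Total hydrogens = 8.
Molecular formula: C9H8ClFN4O

C9H8ClFN4O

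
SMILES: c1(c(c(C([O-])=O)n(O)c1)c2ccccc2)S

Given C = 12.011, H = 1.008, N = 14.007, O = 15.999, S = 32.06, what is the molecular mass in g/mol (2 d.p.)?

234.25

Molecular formula: C11H8NO3S-.
M = 11×12.011 + 8×1.008 + 1×14.007 + 3×15.999 + 1×32.06 = 234.25 g/mol.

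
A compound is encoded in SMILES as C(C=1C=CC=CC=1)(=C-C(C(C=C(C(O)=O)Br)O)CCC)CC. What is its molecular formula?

C18H23BrO3

Heavy atoms from the SMILES: 1 Br, 18 C, 3 O.
Implicit hydrogens by atom environment:
  5 × C (aromatic): 1 H each → 5
  4 × C: 1 H each → 4
  3 × C: 2 H each → 6
  3 × C: no H
  2 × C: 3 H each → 6
  2 × O: 1 H each → 2
  1 × Br: no H
  1 × C (aromatic): no H
  1 × O: no H
  Total hydrogens = 23.
Molecular formula: C18H23BrO3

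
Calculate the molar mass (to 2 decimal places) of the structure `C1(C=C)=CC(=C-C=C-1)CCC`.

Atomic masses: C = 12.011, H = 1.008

Molecular formula: C11H14.
M = 11×12.011 + 14×1.008 = 146.23 g/mol.

146.23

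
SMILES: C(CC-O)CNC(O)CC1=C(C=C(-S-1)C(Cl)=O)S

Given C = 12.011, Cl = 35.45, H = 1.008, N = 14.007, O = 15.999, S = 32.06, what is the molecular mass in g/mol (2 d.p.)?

309.82

Molecular formula: C11H16ClNO3S2.
M = 11×12.011 + 1×35.45 + 16×1.008 + 1×14.007 + 3×15.999 + 2×32.06 = 309.82 g/mol.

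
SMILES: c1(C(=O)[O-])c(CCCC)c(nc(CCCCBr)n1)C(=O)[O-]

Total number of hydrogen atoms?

17

Hydrogens are implicit in SMILES; fill each atom to its normal valence:
  7 × C: 2 H each → 14
  4 × C (aromatic): no H
  2 × C: no H
  2 × N (aromatic): no H
  2 × O: no H
  2 × O (charge -1): no H
  1 × Br: no H
  1 × C: 3 H
  Total hydrogens = 17.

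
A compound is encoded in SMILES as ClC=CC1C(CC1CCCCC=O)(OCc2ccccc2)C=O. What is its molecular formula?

Heavy atoms from the SMILES: 19 C, 1 Cl, 3 O.
Implicit hydrogens by atom environment:
  6 × C: 2 H each → 12
  6 × C: 1 H each → 6
  5 × C (aromatic): 1 H each → 5
  3 × O: no H
  1 × C: no H
  1 × C (aromatic): no H
  1 × Cl: no H
  Total hydrogens = 23.
Molecular formula: C19H23ClO3

C19H23ClO3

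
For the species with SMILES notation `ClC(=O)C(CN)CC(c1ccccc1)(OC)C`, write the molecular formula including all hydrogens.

Heavy atoms from the SMILES: 13 C, 1 Cl, 1 N, 2 O.
Implicit hydrogens by atom environment:
  5 × C (aromatic): 1 H each → 5
  2 × C: 3 H each → 6
  2 × C: 2 H each → 4
  2 × C: no H
  2 × O: no H
  1 × C: 1 H
  1 × C (aromatic): no H
  1 × Cl: no H
  1 × N: 2 H
  Total hydrogens = 18.
Molecular formula: C13H18ClNO2

C13H18ClNO2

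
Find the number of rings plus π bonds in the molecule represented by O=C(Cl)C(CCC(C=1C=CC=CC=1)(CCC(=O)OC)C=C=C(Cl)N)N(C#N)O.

Molecular formula from the SMILES: C19H21Cl2N3O4.
DoU = (2C + 2 + N − H − X)/2 = (2·19 + 2 + 3 − 21 − 2)/2 = 20/2 = 10.
(Structurally: 1 ring(s) + 9 π bond(s) = 10.)

10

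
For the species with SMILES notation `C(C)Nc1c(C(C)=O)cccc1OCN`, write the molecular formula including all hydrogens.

Heavy atoms from the SMILES: 11 C, 2 N, 2 O.
Implicit hydrogens by atom environment:
  3 × C (aromatic): 1 H each → 3
  3 × C (aromatic): no H
  2 × C: 3 H each → 6
  2 × C: 2 H each → 4
  2 × O: no H
  1 × C: no H
  1 × N: 2 H
  1 × N: 1 H
  Total hydrogens = 16.
Molecular formula: C11H16N2O2

C11H16N2O2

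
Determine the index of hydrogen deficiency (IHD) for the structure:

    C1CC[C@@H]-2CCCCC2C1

Molecular formula from the SMILES: C10H18.
DoU = (2C + 2 + N − H − X)/2 = (2·10 + 2 + 0 − 18 − 0)/2 = 4/2 = 2.
(Structurally: 2 ring(s) + 0 π bond(s) = 2.)

2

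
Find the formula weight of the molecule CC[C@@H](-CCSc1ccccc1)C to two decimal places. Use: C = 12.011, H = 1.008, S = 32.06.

Molecular formula: C12H18S.
M = 12×12.011 + 18×1.008 + 1×32.06 = 194.34 g/mol.

194.34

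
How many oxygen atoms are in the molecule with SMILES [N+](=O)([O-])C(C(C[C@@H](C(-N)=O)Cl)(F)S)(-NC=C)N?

The symbol for oxygen appears 3 times in the SMILES.

3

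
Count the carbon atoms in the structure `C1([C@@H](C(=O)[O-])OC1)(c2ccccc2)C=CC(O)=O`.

13

The symbol for carbon appears 13 times in the SMILES. Lowercase c denotes aromatic carbon and counts toward C.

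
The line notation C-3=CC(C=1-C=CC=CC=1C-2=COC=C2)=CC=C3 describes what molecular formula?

C16H12O

Heavy atoms from the SMILES: 16 C, 1 O.
Implicit hydrogens by atom environment:
  12 × C (aromatic): 1 H each → 12
  4 × C (aromatic): no H
  1 × O (aromatic): no H
  Total hydrogens = 12.
Molecular formula: C16H12O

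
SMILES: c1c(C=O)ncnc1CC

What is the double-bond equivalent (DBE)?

Molecular formula from the SMILES: C7H8N2O.
DoU = (2C + 2 + N − H − X)/2 = (2·7 + 2 + 2 − 8 − 0)/2 = 10/2 = 5.
(Structurally: 1 ring(s) + 4 π bond(s) = 5.)

5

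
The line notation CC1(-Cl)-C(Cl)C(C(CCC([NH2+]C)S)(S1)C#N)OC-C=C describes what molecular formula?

Heavy atoms from the SMILES: 13 C, 2 Cl, 2 N, 1 O, 2 S.
Implicit hydrogens by atom environment:
  4 × C: 2 H each → 8
  4 × C: 1 H each → 4
  3 × C: no H
  2 × C: 3 H each → 6
  2 × Cl: no H
  1 × N (charge +1): 2 H
  1 × N: no H
  1 × O: no H
  1 × S: 1 H
  1 × S: no H
  Total hydrogens = 21.
Net charge +1.
Molecular formula: C13H21Cl2N2OS2+

C13H21Cl2N2OS2+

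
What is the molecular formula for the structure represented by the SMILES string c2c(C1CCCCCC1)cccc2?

C13H18

Heavy atoms from the SMILES: 13 C.
Implicit hydrogens by atom environment:
  6 × C: 2 H each → 12
  5 × C (aromatic): 1 H each → 5
  1 × C: 1 H
  1 × C (aromatic): no H
  Total hydrogens = 18.
Molecular formula: C13H18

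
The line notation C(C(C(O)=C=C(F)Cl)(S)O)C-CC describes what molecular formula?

Heavy atoms from the SMILES: 8 C, 1 Cl, 1 F, 2 O, 1 S.
Implicit hydrogens by atom environment:
  4 × C: no H
  3 × C: 2 H each → 6
  2 × O: 1 H each → 2
  1 × C: 3 H
  1 × Cl: no H
  1 × F: no H
  1 × S: 1 H
  Total hydrogens = 12.
Molecular formula: C8H12ClFO2S

C8H12ClFO2S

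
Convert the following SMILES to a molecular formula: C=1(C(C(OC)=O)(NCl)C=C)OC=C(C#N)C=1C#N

Heavy atoms from the SMILES: 11 C, 1 Cl, 3 N, 3 O.
Implicit hydrogens by atom environment:
  4 × C: no H
  3 × C (aromatic): no H
  2 × N: no H
  2 × O: no H
  1 × C: 3 H
  1 × C: 2 H
  1 × C (aromatic): 1 H
  1 × C: 1 H
  1 × Cl: no H
  1 × N: 1 H
  1 × O (aromatic): no H
  Total hydrogens = 8.
Molecular formula: C11H8ClN3O3

C11H8ClN3O3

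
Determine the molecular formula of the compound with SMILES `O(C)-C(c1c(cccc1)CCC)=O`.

C11H14O2

Heavy atoms from the SMILES: 11 C, 2 O.
Implicit hydrogens by atom environment:
  4 × C (aromatic): 1 H each → 4
  2 × C: 3 H each → 6
  2 × C: 2 H each → 4
  2 × C (aromatic): no H
  2 × O: no H
  1 × C: no H
  Total hydrogens = 14.
Molecular formula: C11H14O2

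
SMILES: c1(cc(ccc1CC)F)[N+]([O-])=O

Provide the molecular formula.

Heavy atoms from the SMILES: 8 C, 1 F, 1 N, 2 O.
Implicit hydrogens by atom environment:
  3 × C (aromatic): 1 H each → 3
  3 × C (aromatic): no H
  1 × C: 3 H
  1 × C: 2 H
  1 × F: no H
  1 × N (charge +1): no H
  1 × O: no H
  1 × O (charge -1): no H
  Total hydrogens = 8.
Molecular formula: C8H8FNO2

C8H8FNO2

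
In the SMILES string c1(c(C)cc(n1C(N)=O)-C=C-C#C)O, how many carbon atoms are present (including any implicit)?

The symbol for carbon appears 10 times in the SMILES. Lowercase c denotes aromatic carbon and counts toward C.

10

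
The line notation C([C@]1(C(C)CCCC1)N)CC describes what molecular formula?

Heavy atoms from the SMILES: 10 C, 1 N.
Implicit hydrogens by atom environment:
  6 × C: 2 H each → 12
  2 × C: 3 H each → 6
  1 × C: 1 H
  1 × C: no H
  1 × N: 2 H
  Total hydrogens = 21.
Molecular formula: C10H21N

C10H21N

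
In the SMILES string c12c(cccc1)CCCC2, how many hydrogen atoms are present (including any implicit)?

Hydrogens are implicit in SMILES; fill each atom to its normal valence:
  4 × C: 2 H each → 8
  4 × C (aromatic): 1 H each → 4
  2 × C (aromatic): no H
  Total hydrogens = 12.

12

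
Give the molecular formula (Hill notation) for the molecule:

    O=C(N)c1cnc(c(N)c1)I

C6H6IN3O

Heavy atoms from the SMILES: 6 C, 1 I, 3 N, 1 O.
Implicit hydrogens by atom environment:
  3 × C (aromatic): no H
  2 × C (aromatic): 1 H each → 2
  2 × N: 2 H each → 4
  1 × C: no H
  1 × I: no H
  1 × N (aromatic): no H
  1 × O: no H
  Total hydrogens = 6.
Molecular formula: C6H6IN3O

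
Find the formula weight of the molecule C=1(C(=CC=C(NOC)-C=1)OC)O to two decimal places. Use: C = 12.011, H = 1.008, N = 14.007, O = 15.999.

169.18

Molecular formula: C8H11NO3.
M = 8×12.011 + 11×1.008 + 1×14.007 + 3×15.999 = 169.18 g/mol.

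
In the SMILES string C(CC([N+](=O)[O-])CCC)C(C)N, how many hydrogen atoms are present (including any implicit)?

18

Hydrogens are implicit in SMILES; fill each atom to its normal valence:
  4 × C: 2 H each → 8
  2 × C: 3 H each → 6
  2 × C: 1 H each → 2
  1 × N: 2 H
  1 × N (charge +1): no H
  1 × O: no H
  1 × O (charge -1): no H
  Total hydrogens = 18.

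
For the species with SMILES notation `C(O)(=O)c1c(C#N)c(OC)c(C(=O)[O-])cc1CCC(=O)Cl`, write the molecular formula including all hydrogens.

C13H9ClNO6-

Heavy atoms from the SMILES: 13 C, 1 Cl, 1 N, 6 O.
Implicit hydrogens by atom environment:
  5 × C (aromatic): no H
  4 × C: no H
  4 × O: no H
  2 × C: 2 H each → 4
  1 × C: 3 H
  1 × C (aromatic): 1 H
  1 × Cl: no H
  1 × N: no H
  1 × O: 1 H
  1 × O (charge -1): no H
  Total hydrogens = 9.
Net charge -1.
Molecular formula: C13H9ClNO6-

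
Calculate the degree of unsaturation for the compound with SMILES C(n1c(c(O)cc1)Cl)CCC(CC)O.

3

Molecular formula from the SMILES: C10H16ClNO2.
DoU = (2C + 2 + N − H − X)/2 = (2·10 + 2 + 1 − 16 − 1)/2 = 6/2 = 3.
(Structurally: 1 ring(s) + 2 π bond(s) = 3.)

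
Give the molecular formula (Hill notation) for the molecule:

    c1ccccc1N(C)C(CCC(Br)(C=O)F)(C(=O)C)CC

Heavy atoms from the SMILES: 1 Br, 16 C, 1 F, 1 N, 2 O.
Implicit hydrogens by atom environment:
  5 × C (aromatic): 1 H each → 5
  3 × C: 3 H each → 9
  3 × C: 2 H each → 6
  3 × C: no H
  2 × O: no H
  1 × Br: no H
  1 × C: 1 H
  1 × C (aromatic): no H
  1 × F: no H
  1 × N: no H
  Total hydrogens = 21.
Molecular formula: C16H21BrFNO2

C16H21BrFNO2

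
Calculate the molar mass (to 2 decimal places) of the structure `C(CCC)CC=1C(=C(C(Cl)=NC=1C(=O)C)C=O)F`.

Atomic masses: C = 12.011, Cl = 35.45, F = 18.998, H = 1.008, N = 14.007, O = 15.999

271.72

Molecular formula: C13H15ClFNO2.
M = 13×12.011 + 1×35.45 + 1×18.998 + 15×1.008 + 1×14.007 + 2×15.999 = 271.72 g/mol.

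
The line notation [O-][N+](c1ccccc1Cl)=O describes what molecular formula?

Heavy atoms from the SMILES: 6 C, 1 Cl, 1 N, 2 O.
Implicit hydrogens by atom environment:
  4 × C (aromatic): 1 H each → 4
  2 × C (aromatic): no H
  1 × Cl: no H
  1 × N (charge +1): no H
  1 × O: no H
  1 × O (charge -1): no H
  Total hydrogens = 4.
Molecular formula: C6H4ClNO2

C6H4ClNO2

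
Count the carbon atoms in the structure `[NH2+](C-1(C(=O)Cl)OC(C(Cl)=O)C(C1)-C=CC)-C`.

10

The symbol for carbon appears 10 times in the SMILES. (Cl is a single chlorine, not C + l.)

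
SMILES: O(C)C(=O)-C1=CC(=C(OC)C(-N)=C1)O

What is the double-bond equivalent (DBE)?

Molecular formula from the SMILES: C9H11NO4.
DoU = (2C + 2 + N − H − X)/2 = (2·9 + 2 + 1 − 11 − 0)/2 = 10/2 = 5.
(Structurally: 1 ring(s) + 4 π bond(s) = 5.)

5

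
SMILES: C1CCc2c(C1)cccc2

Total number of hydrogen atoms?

Hydrogens are implicit in SMILES; fill each atom to its normal valence:
  4 × C: 2 H each → 8
  4 × C (aromatic): 1 H each → 4
  2 × C (aromatic): no H
  Total hydrogens = 12.

12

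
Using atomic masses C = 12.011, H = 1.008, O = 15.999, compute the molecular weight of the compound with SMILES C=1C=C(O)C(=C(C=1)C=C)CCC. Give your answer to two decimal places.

162.23

Molecular formula: C11H14O.
M = 11×12.011 + 14×1.008 + 1×15.999 = 162.23 g/mol.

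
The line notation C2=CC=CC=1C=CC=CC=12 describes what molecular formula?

C10H8

Heavy atoms from the SMILES: 10 C.
Implicit hydrogens by atom environment:
  8 × C (aromatic): 1 H each → 8
  2 × C (aromatic): no H
  Total hydrogens = 8.
Molecular formula: C10H8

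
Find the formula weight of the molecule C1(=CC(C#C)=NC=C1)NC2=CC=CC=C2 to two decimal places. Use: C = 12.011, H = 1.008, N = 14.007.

194.24

Molecular formula: C13H10N2.
M = 13×12.011 + 10×1.008 + 2×14.007 = 194.24 g/mol.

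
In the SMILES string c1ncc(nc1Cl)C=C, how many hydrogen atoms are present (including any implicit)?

Hydrogens are implicit in SMILES; fill each atom to its normal valence:
  2 × C (aromatic): 1 H each → 2
  2 × C (aromatic): no H
  2 × N (aromatic): no H
  1 × C: 2 H
  1 × C: 1 H
  1 × Cl: no H
  Total hydrogens = 5.

5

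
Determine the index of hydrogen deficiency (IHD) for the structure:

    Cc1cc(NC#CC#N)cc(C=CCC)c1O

9

Molecular formula from the SMILES: C14H14N2O.
DoU = (2C + 2 + N − H − X)/2 = (2·14 + 2 + 2 − 14 − 0)/2 = 18/2 = 9.
(Structurally: 1 ring(s) + 8 π bond(s) = 9.)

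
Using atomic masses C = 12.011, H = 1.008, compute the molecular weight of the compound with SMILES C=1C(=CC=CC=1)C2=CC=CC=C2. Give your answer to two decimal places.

Molecular formula: C12H10.
M = 12×12.011 + 10×1.008 = 154.21 g/mol.

154.21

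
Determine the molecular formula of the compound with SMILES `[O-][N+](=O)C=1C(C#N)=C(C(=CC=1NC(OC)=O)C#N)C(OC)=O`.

Heavy atoms from the SMILES: 12 C, 4 N, 6 O.
Implicit hydrogens by atom environment:
  5 × C (aromatic): no H
  5 × O: no H
  4 × C: no H
  2 × C: 3 H each → 6
  2 × N: no H
  1 × C (aromatic): 1 H
  1 × N: 1 H
  1 × N (charge +1): no H
  1 × O (charge -1): no H
  Total hydrogens = 8.
Molecular formula: C12H8N4O6

C12H8N4O6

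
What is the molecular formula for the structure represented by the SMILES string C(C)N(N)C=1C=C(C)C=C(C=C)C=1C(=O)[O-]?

Heavy atoms from the SMILES: 12 C, 2 N, 2 O.
Implicit hydrogens by atom environment:
  4 × C (aromatic): no H
  2 × C: 3 H each → 6
  2 × C: 2 H each → 4
  2 × C (aromatic): 1 H each → 2
  1 × C: 1 H
  1 × C: no H
  1 × N: 2 H
  1 × N: no H
  1 × O: no H
  1 × O (charge -1): no H
  Total hydrogens = 15.
Net charge -1.
Molecular formula: C12H15N2O2-

C12H15N2O2-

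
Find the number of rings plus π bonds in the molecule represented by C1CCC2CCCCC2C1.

2

Molecular formula from the SMILES: C10H18.
DoU = (2C + 2 + N − H − X)/2 = (2·10 + 2 + 0 − 18 − 0)/2 = 4/2 = 2.
(Structurally: 2 ring(s) + 0 π bond(s) = 2.)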